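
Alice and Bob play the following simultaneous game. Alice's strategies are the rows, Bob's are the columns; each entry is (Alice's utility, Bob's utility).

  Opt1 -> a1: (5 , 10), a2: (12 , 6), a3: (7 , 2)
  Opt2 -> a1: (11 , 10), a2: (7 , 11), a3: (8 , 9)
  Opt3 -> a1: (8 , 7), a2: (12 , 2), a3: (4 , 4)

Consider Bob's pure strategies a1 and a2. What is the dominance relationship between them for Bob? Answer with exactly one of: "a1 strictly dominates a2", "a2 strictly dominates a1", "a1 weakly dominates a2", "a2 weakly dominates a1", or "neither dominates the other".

neither dominates the other

Compare a1 to a2 across each choice by Alice: Opt1: 10>6, Opt2: 10<11, Opt3: 7>2.
a1 does better at Opt1, Opt3 but worse at Opt2; neither strategy dominates the other.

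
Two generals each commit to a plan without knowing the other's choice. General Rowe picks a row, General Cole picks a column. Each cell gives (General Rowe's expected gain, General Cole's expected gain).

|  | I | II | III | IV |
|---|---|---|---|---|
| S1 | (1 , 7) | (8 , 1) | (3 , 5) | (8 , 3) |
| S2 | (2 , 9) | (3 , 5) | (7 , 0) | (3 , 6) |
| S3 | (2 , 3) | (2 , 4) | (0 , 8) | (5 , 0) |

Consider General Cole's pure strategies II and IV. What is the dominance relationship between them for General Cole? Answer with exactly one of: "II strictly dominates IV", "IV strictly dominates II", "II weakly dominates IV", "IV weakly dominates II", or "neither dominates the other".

II's payoffs vs IV's, by General Rowe's action — S1: 1<3, S2: 5<6, S3: 4>0.
II does better at S3 but worse at S1, S2; neither strategy dominates the other.

neither dominates the other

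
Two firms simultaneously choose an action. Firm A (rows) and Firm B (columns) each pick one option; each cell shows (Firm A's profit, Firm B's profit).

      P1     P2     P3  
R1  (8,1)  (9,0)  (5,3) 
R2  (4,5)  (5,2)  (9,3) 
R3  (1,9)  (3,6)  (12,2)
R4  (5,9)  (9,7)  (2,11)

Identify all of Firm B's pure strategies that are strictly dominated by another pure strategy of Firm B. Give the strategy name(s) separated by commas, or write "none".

P2

P1: no other strategy beats it everywhere (P2 at R1 (1>0); P3 at R2 (5>3)).
P2: dominated, since P1 does at least as well everywhere (R1: 1>0, R2: 5>2, R3: 9>6, R4: 9>7).
P3: no other strategy beats it everywhere (P1 at R1 (3>1); P2 at R1 (3>0)).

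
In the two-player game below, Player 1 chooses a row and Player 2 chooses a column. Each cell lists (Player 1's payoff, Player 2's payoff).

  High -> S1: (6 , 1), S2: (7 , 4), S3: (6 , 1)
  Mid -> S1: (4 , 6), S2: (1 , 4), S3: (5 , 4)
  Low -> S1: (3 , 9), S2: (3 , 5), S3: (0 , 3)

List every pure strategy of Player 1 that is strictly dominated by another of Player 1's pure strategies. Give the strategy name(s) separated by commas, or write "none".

Mid, Low

Nothing dominates High: Mid at S1 (6>4); Low at S1 (6>3).
Mid: dominated, since High does at least as well everywhere (S1: 6>4, S2: 7>1, S3: 6>5).
High strictly dominates Low — S1: 6>3, S2: 7>3, S3: 6>0.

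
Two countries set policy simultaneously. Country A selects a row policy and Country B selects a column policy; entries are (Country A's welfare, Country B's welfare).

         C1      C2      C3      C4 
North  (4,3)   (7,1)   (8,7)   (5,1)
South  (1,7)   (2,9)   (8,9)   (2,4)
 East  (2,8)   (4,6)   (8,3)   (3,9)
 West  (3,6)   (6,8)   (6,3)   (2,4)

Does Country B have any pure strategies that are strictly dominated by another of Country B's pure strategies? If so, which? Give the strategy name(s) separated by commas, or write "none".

none

C1: no other strategy beats it everywhere (C2 at North (3>1); C3 at East (8>3); C4 at North (3>1)).
C2: no other strategy beats it everywhere (C1 at South (9>7); C3 at South (9=9); C4 at North (1=1)).
C3: no other strategy beats it everywhere (C1 at North (7>3); C2 at North (7>1); C4 at North (7>1)).
C4: no other strategy beats it everywhere (C1 at East (9>8); C2 at North (1=1); C3 at East (9>3)).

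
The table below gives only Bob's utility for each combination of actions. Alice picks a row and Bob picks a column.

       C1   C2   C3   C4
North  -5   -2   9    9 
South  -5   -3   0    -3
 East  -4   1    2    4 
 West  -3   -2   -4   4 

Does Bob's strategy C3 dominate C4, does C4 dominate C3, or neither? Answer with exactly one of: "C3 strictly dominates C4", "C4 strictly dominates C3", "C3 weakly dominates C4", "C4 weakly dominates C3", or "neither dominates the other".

neither dominates the other

Compare C3 to C4 across every action of Alice: North: 9=9, South: 0>-3, East: 2<4, West: -4<4.
C3 does better at South but worse at East, West; neither strategy dominates the other.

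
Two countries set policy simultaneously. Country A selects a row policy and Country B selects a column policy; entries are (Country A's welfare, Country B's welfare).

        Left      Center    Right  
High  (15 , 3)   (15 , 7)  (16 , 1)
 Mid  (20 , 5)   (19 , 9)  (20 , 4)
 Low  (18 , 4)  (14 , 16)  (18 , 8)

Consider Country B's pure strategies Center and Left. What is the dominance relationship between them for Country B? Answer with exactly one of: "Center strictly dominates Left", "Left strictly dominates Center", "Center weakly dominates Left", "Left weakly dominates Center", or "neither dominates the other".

Compare Center to Left across each opponent action: High: 7>3, Mid: 9>5, Low: 16>4.
Every comparison favours Center, so Center strictly dominates Left.

Center strictly dominates Left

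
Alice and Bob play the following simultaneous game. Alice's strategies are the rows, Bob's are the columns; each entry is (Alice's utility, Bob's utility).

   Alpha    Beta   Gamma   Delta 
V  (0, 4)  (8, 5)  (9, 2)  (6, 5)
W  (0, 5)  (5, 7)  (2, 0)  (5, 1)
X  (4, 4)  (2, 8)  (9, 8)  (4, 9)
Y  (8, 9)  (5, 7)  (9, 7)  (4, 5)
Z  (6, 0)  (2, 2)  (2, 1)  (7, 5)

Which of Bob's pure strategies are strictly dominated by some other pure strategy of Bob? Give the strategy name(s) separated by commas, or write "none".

Alpha: no other strategy beats it everywhere (Beta at Y (9>7); Gamma at V (4>2); Delta at W (5>1)).
Beta is not dominated — it holds its own against Alpha at V (5>4); Gamma at V (5>2); Delta at V (5=5).
Gamma: no other strategy beats it everywhere (Alpha at X (8>4); Beta at X (8=8); Delta at Y (7>5)).
Delta: no other strategy beats it everywhere (Alpha at V (5>4); Beta at V (5=5); Gamma at V (5>2)).

none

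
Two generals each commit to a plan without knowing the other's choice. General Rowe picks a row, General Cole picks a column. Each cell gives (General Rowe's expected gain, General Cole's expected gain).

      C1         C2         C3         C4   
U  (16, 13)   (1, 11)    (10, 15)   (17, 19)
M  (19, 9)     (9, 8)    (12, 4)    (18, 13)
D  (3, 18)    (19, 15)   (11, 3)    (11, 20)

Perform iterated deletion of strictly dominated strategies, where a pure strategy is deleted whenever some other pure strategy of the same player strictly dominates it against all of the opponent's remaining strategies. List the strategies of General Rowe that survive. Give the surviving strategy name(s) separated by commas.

For General Rowe, M strictly dominates U on the remaining columns (C1: 19>16, C2: 9>1, C3: 12>10, C4: 18>17); eliminate U.
For General Cole, C4 strictly dominates C1 on the remaining rows (M: 13>9, D: 20>18); eliminate C1.
Column C2 is eliminated: C4 beats it against every remaining row (M: 13>8, D: 20>15).
For General Rowe, M strictly dominates D on the remaining columns (C3: 12>11, C4: 18>11); eliminate D.
Column C3 is eliminated: C4 beats it against every remaining row (M: 13>4).
Among the remaining strategies, none is strictly dominated by another pure strategy of the same player, so the elimination stops.
Surviving strategies — General Rowe: {M}; General Cole: {C4}.

M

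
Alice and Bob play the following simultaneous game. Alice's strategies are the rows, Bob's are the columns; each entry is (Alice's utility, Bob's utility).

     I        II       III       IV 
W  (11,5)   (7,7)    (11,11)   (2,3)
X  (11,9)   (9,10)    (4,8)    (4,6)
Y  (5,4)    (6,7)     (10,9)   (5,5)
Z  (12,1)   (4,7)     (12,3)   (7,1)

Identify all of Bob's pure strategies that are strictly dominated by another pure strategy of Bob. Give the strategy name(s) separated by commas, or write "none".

II strictly dominates I — W: 7>5, X: 10>9, Y: 7>4, Z: 7>1.
Nothing dominates II: I at W (7>5); III at X (10>8); IV at W (7>3).
Nothing dominates III: I at W (11>5); II at W (11>7); IV at W (11>3).
IV is strictly dominated by II (W: 7>3, X: 10>6, Y: 7>5, Z: 7>1).

I, IV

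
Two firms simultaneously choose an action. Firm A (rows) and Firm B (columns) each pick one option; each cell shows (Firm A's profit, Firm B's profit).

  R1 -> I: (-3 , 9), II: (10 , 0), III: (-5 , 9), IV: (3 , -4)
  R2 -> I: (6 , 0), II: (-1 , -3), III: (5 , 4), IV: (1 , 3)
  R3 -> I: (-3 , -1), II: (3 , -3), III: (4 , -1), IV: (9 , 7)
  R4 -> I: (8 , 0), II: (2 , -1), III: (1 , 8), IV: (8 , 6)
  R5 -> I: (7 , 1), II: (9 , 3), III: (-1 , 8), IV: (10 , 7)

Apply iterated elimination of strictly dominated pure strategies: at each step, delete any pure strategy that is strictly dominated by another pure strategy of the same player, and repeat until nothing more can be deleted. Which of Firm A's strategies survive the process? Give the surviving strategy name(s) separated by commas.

Firm B's strategy II is strictly dominated by III (R1: 9>0, R2: 4>-3, R3: -1>-3, R4: 8>-1, R5: 8>3) and is removed.
For Firm A, R4 strictly dominates R1 on the remaining columns (I: 8>-3, III: 1>-5, IV: 8>3); eliminate R1.
Column I is eliminated: IV beats it against every remaining row (R2: 3>0, R3: 7>-1, R4: 6>0, R5: 7>1).
Row R4 is eliminated: R3 beats it against every remaining column (III: 4>1, IV: 9>8).
Among the remaining strategies, none is strictly dominated by another pure strategy of the same player, so the elimination stops.
Surviving strategies — Firm A: {R2, R3, R5}; Firm B: {III, IV}.

R2, R3, R5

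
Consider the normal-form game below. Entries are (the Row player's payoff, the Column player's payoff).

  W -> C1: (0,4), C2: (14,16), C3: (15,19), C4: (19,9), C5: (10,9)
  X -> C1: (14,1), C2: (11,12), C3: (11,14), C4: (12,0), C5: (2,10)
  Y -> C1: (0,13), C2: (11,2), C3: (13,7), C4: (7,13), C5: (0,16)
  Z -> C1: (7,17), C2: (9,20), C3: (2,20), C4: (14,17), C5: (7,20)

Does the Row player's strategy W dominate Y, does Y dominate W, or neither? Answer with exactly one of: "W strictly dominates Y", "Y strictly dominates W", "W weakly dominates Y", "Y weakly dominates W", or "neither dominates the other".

Compare W to Y across every action of the Column player: C1: 0=0, C2: 14>11, C3: 15>13, C4: 19>7, C5: 10>0.
W is at least as good everywhere and strictly better somewhere (tied only at C1), so W weakly but not strictly dominates Y.

W weakly dominates Y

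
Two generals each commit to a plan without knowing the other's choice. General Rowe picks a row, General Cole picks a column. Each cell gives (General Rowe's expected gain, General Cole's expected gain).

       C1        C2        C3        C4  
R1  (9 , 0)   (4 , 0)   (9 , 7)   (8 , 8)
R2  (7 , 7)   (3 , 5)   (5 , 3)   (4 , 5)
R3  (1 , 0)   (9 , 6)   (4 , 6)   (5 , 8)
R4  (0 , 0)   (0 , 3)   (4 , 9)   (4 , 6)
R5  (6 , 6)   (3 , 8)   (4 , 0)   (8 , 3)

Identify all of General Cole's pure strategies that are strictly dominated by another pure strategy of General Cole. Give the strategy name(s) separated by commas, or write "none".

none

C1 is not dominated — it holds its own against C2 at R1 (0=0); C3 at R2 (7>3); C4 at R2 (7>5).
Nothing dominates C2: C1 at R1 (0=0); C3 at R2 (5>3); C4 at R2 (5=5).
C3: no other strategy beats it everywhere (C1 at R1 (7>0); C2 at R1 (7>0); C4 at R4 (9>6)).
C4: no other strategy beats it everywhere (C1 at R1 (8>0); C2 at R1 (8>0); C3 at R1 (8>7)).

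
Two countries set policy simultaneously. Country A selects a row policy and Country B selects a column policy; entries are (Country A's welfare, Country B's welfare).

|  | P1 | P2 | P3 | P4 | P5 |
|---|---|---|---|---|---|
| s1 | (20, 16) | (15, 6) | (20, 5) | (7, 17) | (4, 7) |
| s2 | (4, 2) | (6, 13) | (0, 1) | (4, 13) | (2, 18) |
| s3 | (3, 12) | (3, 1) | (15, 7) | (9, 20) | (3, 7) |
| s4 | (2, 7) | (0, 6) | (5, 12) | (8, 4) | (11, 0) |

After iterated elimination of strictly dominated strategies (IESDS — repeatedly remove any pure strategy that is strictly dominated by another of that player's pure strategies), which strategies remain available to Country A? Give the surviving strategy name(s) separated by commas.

Country A's strategy s2 is strictly dominated by s1 (P1: 20>4, P2: 15>6, P3: 20>0, P4: 7>4, P5: 4>2) and is removed.
Column P2 is eliminated: P1 beats it against every remaining row (s1: 16>6, s3: 12>1, s4: 7>6).
For Country B, P1 strictly dominates P5 on the remaining rows (s1: 16>7, s3: 12>7, s4: 7>0); eliminate P5.
For Country A, s3 strictly dominates s4 on the remaining columns (P1: 3>2, P3: 15>5, P4: 9>8); eliminate s4.
Country B's strategy P1 is strictly dominated by P4 (s1: 17>16, s3: 20>12) and is removed.
For Country B, P4 strictly dominates P3 on the remaining rows (s1: 17>5, s3: 20>7); eliminate P3.
Country A's strategy s1 is strictly dominated by s3 (P4: 9>7) and is removed.
Among the remaining strategies, none is strictly dominated by another pure strategy of the same player, so the elimination stops.
Surviving strategies — Country A: {s3}; Country B: {P4}.

s3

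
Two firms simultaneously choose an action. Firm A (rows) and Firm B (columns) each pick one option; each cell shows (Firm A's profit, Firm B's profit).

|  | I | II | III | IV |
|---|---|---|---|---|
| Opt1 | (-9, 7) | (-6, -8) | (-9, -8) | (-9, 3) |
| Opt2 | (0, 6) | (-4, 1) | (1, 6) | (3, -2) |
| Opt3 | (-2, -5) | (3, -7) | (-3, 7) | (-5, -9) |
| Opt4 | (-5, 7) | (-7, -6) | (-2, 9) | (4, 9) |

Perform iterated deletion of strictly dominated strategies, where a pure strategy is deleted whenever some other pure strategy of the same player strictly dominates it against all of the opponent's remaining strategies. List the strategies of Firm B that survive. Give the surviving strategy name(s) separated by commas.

I, III, IV

Row Opt1 is eliminated: Opt2 beats it against every remaining column (I: 0>-9, II: -4>-6, III: 1>-9, IV: 3>-9).
For Firm B, I strictly dominates II on the remaining rows (Opt2: 6>1, Opt3: -5>-7, Opt4: 7>-6); eliminate II.
Row Opt3 is eliminated: Opt2 beats it against every remaining column (I: 0>-2, III: 1>-3, IV: 3>-5).
Among the remaining strategies, none is strictly dominated by another pure strategy of the same player, so the elimination stops.
Surviving strategies — Firm A: {Opt2, Opt4}; Firm B: {I, III, IV}.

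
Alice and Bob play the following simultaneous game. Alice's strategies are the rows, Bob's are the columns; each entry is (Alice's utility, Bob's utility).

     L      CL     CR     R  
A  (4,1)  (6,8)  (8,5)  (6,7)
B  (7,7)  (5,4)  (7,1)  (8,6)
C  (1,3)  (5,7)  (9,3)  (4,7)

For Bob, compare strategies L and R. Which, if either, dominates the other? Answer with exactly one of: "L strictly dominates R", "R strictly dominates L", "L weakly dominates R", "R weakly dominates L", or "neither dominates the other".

Compare L to R across each opponent action: A: 1<7, B: 7>6, C: 3<7.
L does better at B but worse at A, C; neither strategy dominates the other.

neither dominates the other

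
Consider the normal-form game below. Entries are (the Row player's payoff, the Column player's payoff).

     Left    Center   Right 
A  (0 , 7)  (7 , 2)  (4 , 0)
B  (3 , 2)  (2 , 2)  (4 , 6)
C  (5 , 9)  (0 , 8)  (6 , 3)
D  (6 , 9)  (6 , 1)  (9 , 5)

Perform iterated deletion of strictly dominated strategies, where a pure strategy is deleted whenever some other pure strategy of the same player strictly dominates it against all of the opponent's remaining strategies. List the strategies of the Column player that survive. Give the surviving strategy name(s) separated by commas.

Left

Row B is eliminated: D beats it against every remaining column (Left: 6>3, Center: 6>2, Right: 9>4).
The Row player's strategy C is strictly dominated by D (Left: 6>5, Center: 6>0, Right: 9>6) and is removed.
Column Center is eliminated: Left beats it against every remaining row (A: 7>2, D: 9>1).
For the Row player, D strictly dominates A on the remaining columns (Left: 6>0, Right: 9>4); eliminate A.
The Column player's strategy Right is strictly dominated by Left (D: 9>5) and is removed.
Among the remaining strategies, none is strictly dominated by another pure strategy of the same player, so the elimination stops.
Surviving strategies — the Row player: {D}; the Column player: {Left}.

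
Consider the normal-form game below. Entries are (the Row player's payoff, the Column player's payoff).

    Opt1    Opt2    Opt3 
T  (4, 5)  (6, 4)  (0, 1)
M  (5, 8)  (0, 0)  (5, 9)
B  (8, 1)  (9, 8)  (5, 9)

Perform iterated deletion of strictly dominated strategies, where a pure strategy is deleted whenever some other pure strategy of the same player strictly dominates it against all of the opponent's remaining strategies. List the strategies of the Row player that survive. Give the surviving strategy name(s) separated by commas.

M, B

Row T is eliminated: B beats it against every remaining column (Opt1: 8>4, Opt2: 9>6, Opt3: 5>0).
Column Opt1 is eliminated: Opt3 beats it against every remaining row (M: 9>8, B: 9>1).
For the Column player, Opt3 strictly dominates Opt2 on the remaining rows (M: 9>0, B: 9>8); eliminate Opt2.
Among the remaining strategies, none is strictly dominated by another pure strategy of the same player, so the elimination stops.
Surviving strategies — the Row player: {M, B}; the Column player: {Opt3}.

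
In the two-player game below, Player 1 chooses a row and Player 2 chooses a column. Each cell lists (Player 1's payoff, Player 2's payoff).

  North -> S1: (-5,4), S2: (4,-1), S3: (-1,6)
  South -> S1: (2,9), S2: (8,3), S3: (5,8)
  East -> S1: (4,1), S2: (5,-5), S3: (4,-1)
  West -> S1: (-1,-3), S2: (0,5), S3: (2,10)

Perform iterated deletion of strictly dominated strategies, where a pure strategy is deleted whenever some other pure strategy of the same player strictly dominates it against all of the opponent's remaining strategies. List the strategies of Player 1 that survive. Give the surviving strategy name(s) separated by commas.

For Player 1, South strictly dominates North on the remaining columns (S1: 2>-5, S2: 8>4, S3: 5>-1); eliminate North.
Player 1's strategy West is strictly dominated by South (S1: 2>-1, S2: 8>0, S3: 5>2) and is removed.
For Player 2, S1 strictly dominates S2 on the remaining rows (South: 9>3, East: 1>-5); eliminate S2.
Column S3 is eliminated: S1 beats it against every remaining row (South: 9>8, East: 1>-1).
For Player 1, East strictly dominates South on the remaining columns (S1: 4>2); eliminate South.
Among the remaining strategies, none is strictly dominated by another pure strategy of the same player, so the elimination stops.
Surviving strategies — Player 1: {East}; Player 2: {S1}.

East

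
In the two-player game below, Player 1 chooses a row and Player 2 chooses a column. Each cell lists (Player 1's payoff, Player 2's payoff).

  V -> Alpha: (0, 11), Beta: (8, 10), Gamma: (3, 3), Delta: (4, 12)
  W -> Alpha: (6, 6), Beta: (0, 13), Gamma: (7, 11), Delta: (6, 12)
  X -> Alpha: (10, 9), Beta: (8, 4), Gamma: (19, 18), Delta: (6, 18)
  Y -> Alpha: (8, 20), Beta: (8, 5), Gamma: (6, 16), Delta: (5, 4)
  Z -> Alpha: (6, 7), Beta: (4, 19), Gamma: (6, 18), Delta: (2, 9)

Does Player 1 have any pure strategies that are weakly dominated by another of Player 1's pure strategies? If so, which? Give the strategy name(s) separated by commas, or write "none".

X weakly dominates V — Alpha: 10>0, Beta: 8=8, Gamma: 19>3, Delta: 6>4.
W: dominated, since X does at least as well everywhere (Alpha: 10>6, Beta: 8>0, Gamma: 19>7, Delta: 6=6).
Nothing dominates X: V at Alpha (10>0); W at Alpha (10>6); Y at Alpha (10>8); Z at Alpha (10>6).
Y is weakly dominated by X (Alpha: 10>8, Beta: 8=8, Gamma: 19>6, Delta: 6>5).
Z: dominated, since X does at least as well everywhere (Alpha: 10>6, Beta: 8>4, Gamma: 19>6, Delta: 6>2).

V, W, Y, Z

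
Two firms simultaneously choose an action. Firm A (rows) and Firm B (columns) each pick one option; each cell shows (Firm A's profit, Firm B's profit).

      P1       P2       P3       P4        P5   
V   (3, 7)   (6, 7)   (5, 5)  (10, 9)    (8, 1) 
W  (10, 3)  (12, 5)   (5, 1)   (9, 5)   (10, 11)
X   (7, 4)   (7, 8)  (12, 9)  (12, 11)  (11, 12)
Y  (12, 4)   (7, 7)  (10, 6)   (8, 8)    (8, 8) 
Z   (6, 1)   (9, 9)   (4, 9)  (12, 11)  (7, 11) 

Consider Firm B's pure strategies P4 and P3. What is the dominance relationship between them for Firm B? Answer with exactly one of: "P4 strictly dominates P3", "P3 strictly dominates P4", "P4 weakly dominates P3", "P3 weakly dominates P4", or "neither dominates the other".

P4's payoffs vs P3's, by Firm A's action — V: 9>5, W: 5>1, X: 11>9, Y: 8>6, Z: 11>9.
P4 gives a strictly higher payoff against each opponent action, so P4 strictly dominates P3.

P4 strictly dominates P3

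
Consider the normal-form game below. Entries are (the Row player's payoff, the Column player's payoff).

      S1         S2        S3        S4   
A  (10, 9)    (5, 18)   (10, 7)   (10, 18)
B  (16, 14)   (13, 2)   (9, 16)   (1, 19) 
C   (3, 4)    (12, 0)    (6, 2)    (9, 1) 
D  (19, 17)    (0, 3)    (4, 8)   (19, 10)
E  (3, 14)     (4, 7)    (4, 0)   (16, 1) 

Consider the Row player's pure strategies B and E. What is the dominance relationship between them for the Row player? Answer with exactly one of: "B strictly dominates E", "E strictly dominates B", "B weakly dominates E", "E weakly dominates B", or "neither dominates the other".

neither dominates the other

Compare B to E across each opponent action: S1: 16>3, S2: 13>4, S3: 9>4, S4: 1<16.
B does better at S1, S2, S3 but worse at S4; neither strategy dominates the other.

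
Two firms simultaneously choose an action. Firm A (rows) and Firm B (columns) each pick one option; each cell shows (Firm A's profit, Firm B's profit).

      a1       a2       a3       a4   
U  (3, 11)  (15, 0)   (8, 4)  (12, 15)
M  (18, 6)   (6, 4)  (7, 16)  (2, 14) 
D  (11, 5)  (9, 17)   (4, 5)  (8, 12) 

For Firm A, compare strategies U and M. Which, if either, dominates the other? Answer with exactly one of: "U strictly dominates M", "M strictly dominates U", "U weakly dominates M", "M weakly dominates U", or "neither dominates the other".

Compare U to M across each choice by Firm B: a1: 3<18, a2: 15>6, a3: 8>7, a4: 12>2.
U does better at a2, a3, a4 but worse at a1; neither strategy dominates the other.

neither dominates the other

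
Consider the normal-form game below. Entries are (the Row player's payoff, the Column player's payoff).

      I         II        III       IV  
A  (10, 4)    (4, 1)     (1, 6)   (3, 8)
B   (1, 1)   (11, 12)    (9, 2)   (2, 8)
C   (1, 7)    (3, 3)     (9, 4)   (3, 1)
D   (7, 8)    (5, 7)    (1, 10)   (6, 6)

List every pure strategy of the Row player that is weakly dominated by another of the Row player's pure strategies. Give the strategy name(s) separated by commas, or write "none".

A is not dominated — it holds its own against B at I (10>1); C at I (10>1); D at I (10>7).
B is not dominated — it holds its own against A at II (11>4); C at II (11>3); D at II (11>5).
C is not dominated — it holds its own against A at III (9>1); B at IV (3>2); D at III (9>1).
D is not dominated — it holds its own against A at II (5>4); B at I (7>1); C at I (7>1).

none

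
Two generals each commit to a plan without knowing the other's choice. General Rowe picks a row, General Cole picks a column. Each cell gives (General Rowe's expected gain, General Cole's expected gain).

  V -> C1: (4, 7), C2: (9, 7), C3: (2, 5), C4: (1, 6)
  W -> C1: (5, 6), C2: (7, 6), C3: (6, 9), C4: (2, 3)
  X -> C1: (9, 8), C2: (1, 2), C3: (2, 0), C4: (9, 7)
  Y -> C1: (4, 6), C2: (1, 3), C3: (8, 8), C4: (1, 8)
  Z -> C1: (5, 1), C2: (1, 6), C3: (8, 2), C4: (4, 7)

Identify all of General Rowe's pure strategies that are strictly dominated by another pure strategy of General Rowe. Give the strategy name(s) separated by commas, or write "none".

Nothing dominates V: W at C2 (9>7); X at C2 (9>1); Y at C1 (4=4); Z at C2 (9>1).
W: no other strategy beats it everywhere (V at C1 (5>4); X at C2 (7>1); Y at C1 (5>4); Z at C1 (5=5)).
X: no other strategy beats it everywhere (V at C1 (9>4); W at C1 (9>5); Y at C1 (9>4); Z at C1 (9>5)).
Nothing dominates Y: V at C1 (4=4); W at C3 (8>6); X at C2 (1=1); Z at C2 (1=1).
Z: no other strategy beats it everywhere (V at C1 (5>4); W at C1 (5=5); X at C2 (1=1); Y at C1 (5>4)).

none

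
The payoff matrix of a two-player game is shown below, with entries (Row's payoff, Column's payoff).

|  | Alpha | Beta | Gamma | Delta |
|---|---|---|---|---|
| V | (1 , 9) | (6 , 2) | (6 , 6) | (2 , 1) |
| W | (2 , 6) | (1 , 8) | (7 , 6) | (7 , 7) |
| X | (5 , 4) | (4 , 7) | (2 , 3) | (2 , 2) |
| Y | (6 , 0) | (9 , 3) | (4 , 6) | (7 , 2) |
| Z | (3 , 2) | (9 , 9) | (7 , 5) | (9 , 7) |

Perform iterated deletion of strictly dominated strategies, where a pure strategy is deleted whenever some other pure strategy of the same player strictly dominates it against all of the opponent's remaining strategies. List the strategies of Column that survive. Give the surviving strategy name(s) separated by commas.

For Row, Z strictly dominates V on the remaining columns (Alpha: 3>1, Beta: 9>6, Gamma: 7>6, Delta: 9>2); eliminate V.
Row's strategy X is strictly dominated by Y (Alpha: 6>5, Beta: 9>4, Gamma: 4>2, Delta: 7>2) and is removed.
Column Alpha is eliminated: Beta beats it against every remaining row (W: 8>6, Y: 3>0, Z: 9>2).
Column Delta is eliminated: Beta beats it against every remaining row (W: 8>7, Y: 3>2, Z: 9>7).
Among the remaining strategies, none is strictly dominated by another pure strategy of the same player, so the elimination stops.
Surviving strategies — Row: {W, Y, Z}; Column: {Beta, Gamma}.

Beta, Gamma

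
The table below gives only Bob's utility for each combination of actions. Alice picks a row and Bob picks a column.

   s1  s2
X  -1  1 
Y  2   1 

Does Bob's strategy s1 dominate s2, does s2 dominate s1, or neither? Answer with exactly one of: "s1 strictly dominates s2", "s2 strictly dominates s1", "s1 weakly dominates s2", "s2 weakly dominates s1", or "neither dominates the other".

s1's payoffs vs s2's, by Alice's action — X: -1<1, Y: 2>1.
s1 does better at Y but worse at X; neither strategy dominates the other.

neither dominates the other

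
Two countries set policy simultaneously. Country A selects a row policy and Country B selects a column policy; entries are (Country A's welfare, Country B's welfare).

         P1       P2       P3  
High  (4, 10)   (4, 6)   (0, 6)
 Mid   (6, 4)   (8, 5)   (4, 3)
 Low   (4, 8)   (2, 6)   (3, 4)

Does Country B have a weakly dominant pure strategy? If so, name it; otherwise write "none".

P1 fails to dominate P2 at Mid (4<5).
P2 fails to dominate P1 at High (6<10).
P3 fails to dominate P1 at High (6<10).
No single strategy dominates all the others.

none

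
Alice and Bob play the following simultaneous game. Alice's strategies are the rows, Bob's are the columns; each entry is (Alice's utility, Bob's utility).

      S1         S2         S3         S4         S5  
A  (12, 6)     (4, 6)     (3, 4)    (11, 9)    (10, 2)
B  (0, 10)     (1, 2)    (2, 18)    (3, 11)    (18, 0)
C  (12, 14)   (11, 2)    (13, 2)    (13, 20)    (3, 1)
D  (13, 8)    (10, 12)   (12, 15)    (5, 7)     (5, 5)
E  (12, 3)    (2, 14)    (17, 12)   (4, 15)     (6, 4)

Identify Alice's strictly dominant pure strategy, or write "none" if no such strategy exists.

none

A fails to dominate B at S5 (10<18).
B fails to dominate A at S1 (0<12).
C fails to dominate A at S1 (12=12).
D fails to dominate A at S4 (5<11).
E fails to dominate A at S1 (12=12).
No single strategy dominates all the others.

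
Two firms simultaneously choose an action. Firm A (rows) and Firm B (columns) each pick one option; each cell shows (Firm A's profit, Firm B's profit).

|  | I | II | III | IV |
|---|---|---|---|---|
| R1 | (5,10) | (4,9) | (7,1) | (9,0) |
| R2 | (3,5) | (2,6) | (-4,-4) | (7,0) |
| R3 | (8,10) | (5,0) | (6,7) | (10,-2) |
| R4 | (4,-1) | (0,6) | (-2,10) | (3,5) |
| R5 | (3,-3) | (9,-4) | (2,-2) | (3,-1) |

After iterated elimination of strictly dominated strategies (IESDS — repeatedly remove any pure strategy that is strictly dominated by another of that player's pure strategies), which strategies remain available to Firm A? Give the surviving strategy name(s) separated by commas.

R3

Row R2 is eliminated: R1 beats it against every remaining column (I: 5>3, II: 4>2, III: 7>-4, IV: 9>7).
Firm A's strategy R4 is strictly dominated by R1 (I: 5>4, II: 4>0, III: 7>-2, IV: 9>3) and is removed.
Firm B's strategy II is strictly dominated by I (R1: 10>9, R3: 10>0, R5: -3>-4) and is removed.
Firm A's strategy R5 is strictly dominated by R1 (I: 5>3, III: 7>2, IV: 9>3) and is removed.
Firm B's strategy III is strictly dominated by I (R1: 10>1, R3: 10>7) and is removed.
For Firm A, R3 strictly dominates R1 on the remaining columns (I: 8>5, IV: 10>9); eliminate R1.
Firm B's strategy IV is strictly dominated by I (R3: 10>-2) and is removed.
Among the remaining strategies, none is strictly dominated by another pure strategy of the same player, so the elimination stops.
Surviving strategies — Firm A: {R3}; Firm B: {I}.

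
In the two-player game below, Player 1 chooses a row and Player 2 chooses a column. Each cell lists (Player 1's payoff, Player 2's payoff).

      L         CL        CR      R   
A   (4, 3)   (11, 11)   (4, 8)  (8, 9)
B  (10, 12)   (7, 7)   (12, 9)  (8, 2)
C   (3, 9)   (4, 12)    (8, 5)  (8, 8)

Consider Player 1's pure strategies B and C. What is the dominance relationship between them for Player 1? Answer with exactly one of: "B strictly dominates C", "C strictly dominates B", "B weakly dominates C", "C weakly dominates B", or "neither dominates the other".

B weakly dominates C

Compare B to C across every action of Player 2: L: 10>3, CL: 7>4, CR: 12>8, R: 8=8.
B is at least as good everywhere and strictly better somewhere (tied only at R), so B weakly but not strictly dominates C.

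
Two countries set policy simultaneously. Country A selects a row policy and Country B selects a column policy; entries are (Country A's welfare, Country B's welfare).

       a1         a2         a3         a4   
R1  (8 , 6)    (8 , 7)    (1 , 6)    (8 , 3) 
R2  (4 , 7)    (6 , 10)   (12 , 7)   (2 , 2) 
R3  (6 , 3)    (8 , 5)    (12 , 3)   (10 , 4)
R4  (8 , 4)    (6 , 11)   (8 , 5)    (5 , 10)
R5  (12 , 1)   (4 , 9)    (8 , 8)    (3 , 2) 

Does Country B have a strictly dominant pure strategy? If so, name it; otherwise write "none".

a2

a2 vs a1: R1: 7>6, R2: 10>7, R3: 5>3, R4: 11>4, R5: 9>1.
a2 vs a3: R1: 7>6, R2: 10>7, R3: 5>3, R4: 11>5, R5: 9>8.
a2 vs a4: R1: 7>3, R2: 10>2, R3: 5>4, R4: 11>10, R5: 9>2.
a2 strictly beats every other strategy against every opponent action, so it is strictly dominant.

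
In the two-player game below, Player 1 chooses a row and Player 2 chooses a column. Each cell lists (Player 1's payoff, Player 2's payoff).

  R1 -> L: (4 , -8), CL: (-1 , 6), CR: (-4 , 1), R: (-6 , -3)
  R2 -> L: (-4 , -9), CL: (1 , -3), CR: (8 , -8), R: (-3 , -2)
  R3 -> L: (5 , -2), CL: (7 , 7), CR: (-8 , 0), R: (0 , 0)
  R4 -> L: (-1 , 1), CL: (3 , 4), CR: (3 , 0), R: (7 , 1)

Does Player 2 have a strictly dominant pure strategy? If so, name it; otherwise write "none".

none

L fails to dominate CL at R1 (-8<6).
CL fails to dominate R at R2 (-3<-2).
CR fails to dominate L at R4 (0<1).
R fails to dominate L at R4 (1=1).
No single strategy dominates all the others.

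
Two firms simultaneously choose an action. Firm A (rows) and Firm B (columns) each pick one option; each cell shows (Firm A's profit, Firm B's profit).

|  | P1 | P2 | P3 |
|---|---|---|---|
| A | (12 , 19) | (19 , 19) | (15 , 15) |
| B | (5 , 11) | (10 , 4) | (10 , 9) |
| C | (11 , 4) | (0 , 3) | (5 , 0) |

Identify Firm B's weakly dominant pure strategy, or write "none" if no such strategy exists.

P1

P1 vs P2: A: 19=19, B: 11>4, C: 4>3.
P1 vs P3: A: 19>15, B: 11>9, C: 4>0.
P1 is at least as good as every other strategy against every opponent action, so it is weakly dominant.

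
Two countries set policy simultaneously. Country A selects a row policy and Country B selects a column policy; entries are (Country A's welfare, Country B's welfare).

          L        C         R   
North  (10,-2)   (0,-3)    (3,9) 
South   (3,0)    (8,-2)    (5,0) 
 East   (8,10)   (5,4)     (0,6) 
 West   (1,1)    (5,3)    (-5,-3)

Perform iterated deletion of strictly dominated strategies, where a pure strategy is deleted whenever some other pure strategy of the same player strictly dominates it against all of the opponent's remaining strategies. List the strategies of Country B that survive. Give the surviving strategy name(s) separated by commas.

L, R

Country A's strategy West is strictly dominated by South (L: 3>1, C: 8>5, R: 5>-5) and is removed.
For Country B, L strictly dominates C on the remaining rows (North: -2>-3, South: 0>-2, East: 10>4); eliminate C.
For Country A, North strictly dominates East on the remaining columns (L: 10>8, R: 3>0); eliminate East.
Among the remaining strategies, none is strictly dominated by another pure strategy of the same player, so the elimination stops.
Surviving strategies — Country A: {North, South}; Country B: {L, R}.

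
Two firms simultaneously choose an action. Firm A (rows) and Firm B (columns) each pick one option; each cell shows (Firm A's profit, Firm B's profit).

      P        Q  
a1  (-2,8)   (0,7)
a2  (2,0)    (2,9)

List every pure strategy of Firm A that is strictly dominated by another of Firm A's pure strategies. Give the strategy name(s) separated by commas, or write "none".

a1

a1: dominated, since a2 does at least as well everywhere (P: 2>-2, Q: 2>0).
a2 is not dominated — it holds its own against a1 at P (2>-2).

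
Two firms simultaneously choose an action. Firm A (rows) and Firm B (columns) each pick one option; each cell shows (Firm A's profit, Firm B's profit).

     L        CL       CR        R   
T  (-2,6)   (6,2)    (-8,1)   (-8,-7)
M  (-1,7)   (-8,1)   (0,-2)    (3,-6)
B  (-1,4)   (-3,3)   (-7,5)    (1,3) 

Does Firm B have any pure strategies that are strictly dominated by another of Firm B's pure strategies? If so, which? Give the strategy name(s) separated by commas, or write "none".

L: no other strategy beats it everywhere (CL at T (6>2); CR at T (6>1); R at T (6>-7)).
CL is strictly dominated by L (T: 6>2, M: 7>1, B: 4>3).
Nothing dominates CR: L at B (5>4); CL at B (5>3); R at T (1>-7).
L strictly dominates R — T: 6>-7, M: 7>-6, B: 4>3.

CL, R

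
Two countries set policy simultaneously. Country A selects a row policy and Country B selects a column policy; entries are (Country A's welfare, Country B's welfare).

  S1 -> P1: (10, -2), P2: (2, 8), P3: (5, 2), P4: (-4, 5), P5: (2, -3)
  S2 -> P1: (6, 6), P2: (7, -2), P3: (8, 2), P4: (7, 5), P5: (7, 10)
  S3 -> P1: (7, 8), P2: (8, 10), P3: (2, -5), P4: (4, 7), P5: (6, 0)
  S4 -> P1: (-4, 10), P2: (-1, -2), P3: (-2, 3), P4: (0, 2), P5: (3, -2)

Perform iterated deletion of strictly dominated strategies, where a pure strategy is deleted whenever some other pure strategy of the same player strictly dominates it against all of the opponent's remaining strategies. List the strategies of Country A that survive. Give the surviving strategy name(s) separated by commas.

S1, S2, S3

Country A's strategy S4 is strictly dominated by S2 (P1: 6>-4, P2: 7>-1, P3: 8>-2, P4: 7>0, P5: 7>3) and is removed.
For Country B, P4 strictly dominates P3 on the remaining rows (S1: 5>2, S2: 5>2, S3: 7>-5); eliminate P3.
Among the remaining strategies, none is strictly dominated by another pure strategy of the same player, so the elimination stops.
Surviving strategies — Country A: {S1, S2, S3}; Country B: {P1, P2, P4, P5}.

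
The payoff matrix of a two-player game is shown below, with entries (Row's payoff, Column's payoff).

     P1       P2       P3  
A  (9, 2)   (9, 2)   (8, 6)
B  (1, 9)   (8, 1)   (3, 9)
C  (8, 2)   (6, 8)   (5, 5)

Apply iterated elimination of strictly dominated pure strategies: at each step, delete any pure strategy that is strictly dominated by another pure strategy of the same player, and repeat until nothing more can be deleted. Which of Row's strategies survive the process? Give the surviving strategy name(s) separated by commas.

A

Row B is eliminated: A beats it against every remaining column (P1: 9>1, P2: 9>8, P3: 8>3).
Row C is eliminated: A beats it against every remaining column (P1: 9>8, P2: 9>6, P3: 8>5).
For Column, P3 strictly dominates P1 on the remaining rows (A: 6>2); eliminate P1.
Column's strategy P2 is strictly dominated by P3 (A: 6>2) and is removed.
Among the remaining strategies, none is strictly dominated by another pure strategy of the same player, so the elimination stops.
Surviving strategies — Row: {A}; Column: {P3}.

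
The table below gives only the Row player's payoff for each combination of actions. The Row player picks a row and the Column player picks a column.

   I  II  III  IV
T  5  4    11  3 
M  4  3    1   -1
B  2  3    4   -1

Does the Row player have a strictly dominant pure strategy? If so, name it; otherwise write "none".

T

T vs M: I: 5>4, II: 4>3, III: 11>1, IV: 3>-1.
T vs B: I: 5>2, II: 4>3, III: 11>4, IV: 3>-1.
T strictly beats every other strategy against every opponent action, so it is strictly dominant.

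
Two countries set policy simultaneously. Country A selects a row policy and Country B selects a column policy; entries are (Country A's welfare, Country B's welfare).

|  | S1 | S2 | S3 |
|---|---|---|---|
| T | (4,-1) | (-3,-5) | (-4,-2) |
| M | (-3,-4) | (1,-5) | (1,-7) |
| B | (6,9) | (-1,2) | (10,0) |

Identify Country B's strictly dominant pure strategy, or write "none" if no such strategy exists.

S1

S1 vs S2: T: -1>-5, M: -4>-5, B: 9>2.
S1 vs S3: T: -1>-2, M: -4>-7, B: 9>0.
S1 strictly beats every other strategy against every opponent action, so it is strictly dominant.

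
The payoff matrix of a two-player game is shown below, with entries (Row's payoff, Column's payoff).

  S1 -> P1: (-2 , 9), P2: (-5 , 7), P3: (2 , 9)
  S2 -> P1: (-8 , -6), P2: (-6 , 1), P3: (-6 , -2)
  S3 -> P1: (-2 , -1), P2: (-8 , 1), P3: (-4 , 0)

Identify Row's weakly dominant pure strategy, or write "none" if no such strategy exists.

S1 vs S2: P1: -2>-8, P2: -5>-6, P3: 2>-6.
S1 vs S3: P1: -2=-2, P2: -5>-8, P3: 2>-4.
S1 is at least as good as every other strategy against every opponent action, so it is weakly dominant.

S1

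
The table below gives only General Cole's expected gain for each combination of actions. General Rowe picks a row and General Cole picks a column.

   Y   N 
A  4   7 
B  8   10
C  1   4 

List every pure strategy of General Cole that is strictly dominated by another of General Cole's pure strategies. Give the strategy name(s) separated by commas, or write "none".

Y: dominated, since N does at least as well everywhere (A: 7>4, B: 10>8, C: 4>1).
Nothing dominates N: Y at A (7>4).

Y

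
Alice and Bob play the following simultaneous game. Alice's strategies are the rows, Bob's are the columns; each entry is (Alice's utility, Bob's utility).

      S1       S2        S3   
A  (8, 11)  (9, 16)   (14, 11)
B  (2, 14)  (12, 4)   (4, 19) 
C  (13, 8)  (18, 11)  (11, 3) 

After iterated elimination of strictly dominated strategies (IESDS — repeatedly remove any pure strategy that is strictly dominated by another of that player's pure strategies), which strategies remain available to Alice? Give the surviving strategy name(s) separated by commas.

C

Alice's strategy B is strictly dominated by C (S1: 13>2, S2: 18>12, S3: 11>4) and is removed.
Bob's strategy S1 is strictly dominated by S2 (A: 16>11, C: 11>8) and is removed.
Column S3 is eliminated: S2 beats it against every remaining row (A: 16>11, C: 11>3).
Row A is eliminated: C beats it against every remaining column (S2: 18>9).
Among the remaining strategies, none is strictly dominated by another pure strategy of the same player, so the elimination stops.
Surviving strategies — Alice: {C}; Bob: {S2}.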